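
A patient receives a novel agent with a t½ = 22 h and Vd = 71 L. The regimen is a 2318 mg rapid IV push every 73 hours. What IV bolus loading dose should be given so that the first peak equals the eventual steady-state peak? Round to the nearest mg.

f = (1/2)^(73/22) ≈ 0.100260; accumulation ratio R = 1/(1−f) ≈ 1.11143.
Loading dose to hit Cmax,ss on first dose: D_load = D_maint·R ≈ 2318 × 1.11143 ≈ 2576.29 mg.

2576 mg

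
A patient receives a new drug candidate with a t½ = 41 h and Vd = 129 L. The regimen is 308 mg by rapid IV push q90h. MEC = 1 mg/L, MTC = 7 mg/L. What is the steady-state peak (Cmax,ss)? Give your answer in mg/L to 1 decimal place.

3.1 mg/L

τ/t½ = 90/41 ≈ 2.1951, so fraction remaining f = (1/2)^(90/41) ≈ 0.2184.
At steady state, accumulation factor R = 1/(1 − e^(−kτ)) ≈ 1.2794.
Each bolus raises the concentration by D/Vd = 308/129 ≈ 2.388 mg/L.
Steady-state peak Cmax,ss = C₀·R ≈ 2.388 × 1.2794 ≈ 3.055 mg/L.
Peak 3.1 mg/L vs MTC 7 mg/L: below toxic threshold.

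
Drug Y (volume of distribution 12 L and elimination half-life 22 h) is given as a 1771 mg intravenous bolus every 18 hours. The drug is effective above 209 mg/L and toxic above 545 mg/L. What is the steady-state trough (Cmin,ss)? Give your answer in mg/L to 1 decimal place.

k = ln2/t½ = ln2/22 ≈ 0.031507 h⁻¹; fraction remaining f = e^(−kτ) = e^(−0.031507×18) ≈ 0.5672.
Each bolus raises the concentration by D/Vd = 1771/12 ≈ 147.583 mg/L.
Steady-state trough Cmin,ss = C₀·f/(1−f) ≈ 147.583 × 0.5672/0.4328 ≈ 193.413 mg/L.
Trough 193.4 mg/L vs MEC 209 mg/L: subtherapeutic.

193.4 mg/L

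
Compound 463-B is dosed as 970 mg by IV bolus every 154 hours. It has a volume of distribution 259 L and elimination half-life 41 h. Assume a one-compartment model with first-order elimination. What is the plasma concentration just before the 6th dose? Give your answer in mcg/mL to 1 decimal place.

f = (1/2)^(τ/t½) = (1/2)^(154/41) ≈ 0.0740.
C₀ = D/Vd = 970/259 ≈ 3.745 mcg/mL.
Before the 6th dose, 5 doses have been given. Superposition: Cmin = C₀·(f + f² + … + f^5).
≈ 3.745 × (0.0740 + 0.0055 + 0.0004 + 0.0000 + 0.0000) ≈ 3.745 × 0.0799 ≈ 0.299 mcg/mL.

0.3 mcg/mL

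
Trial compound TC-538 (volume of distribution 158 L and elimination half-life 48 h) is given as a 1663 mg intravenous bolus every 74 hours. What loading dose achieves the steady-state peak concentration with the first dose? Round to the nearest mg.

f = (1/2)^(74/48) ≈ 0.343488; accumulation ratio R = 1/(1−f) ≈ 1.52320.
Loading dose to hit Cmax,ss on first dose: D_load = D_maint·R ≈ 1663 × 1.52320 ≈ 2533.08 mg.

2533 mg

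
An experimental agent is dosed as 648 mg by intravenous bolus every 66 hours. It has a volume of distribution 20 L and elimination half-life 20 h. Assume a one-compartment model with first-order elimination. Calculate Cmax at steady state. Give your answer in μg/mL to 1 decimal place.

36.1 μg/mL

k = ln2/t½ = ln2/20 ≈ 0.034657 h⁻¹; fraction remaining f = e^(−kτ) = e^(−0.034657×66) ≈ 0.1015.
Accumulation ratio R = 1/(1 − f) ≈ 1/0.8985 ≈ 1.1130.
Each bolus raises the concentration by D/Vd = 648/20 ≈ 32.400 μg/mL.
Cmax,ss = C₀/(1 − f) ≈ 32.400/0.8985 ≈ 36.060 μg/mL.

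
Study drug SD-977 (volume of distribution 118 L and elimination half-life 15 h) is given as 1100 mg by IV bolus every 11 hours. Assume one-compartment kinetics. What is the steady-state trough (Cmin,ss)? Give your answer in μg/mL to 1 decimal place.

Over one 11-h interval, 11/15 ≈ 0.73333 half-lives elapse, leaving f ≈ 0.6015 of each dose.
Accumulation ratio R = 1/(1 − f) ≈ 1/0.3985 ≈ 2.5094.
Each bolus raises the concentration by D/Vd = 1100/118 ≈ 9.322 μg/mL.
Steady-state peak Cmax,ss = C₀·R ≈ 9.322 × 2.5094 ≈ 23.393 μg/mL.
Steady-state trough Cmin,ss = Cmax,ss·f ≈ 23.393 × 0.6015 ≈ 14.071 μg/mL.

14.1 μg/mL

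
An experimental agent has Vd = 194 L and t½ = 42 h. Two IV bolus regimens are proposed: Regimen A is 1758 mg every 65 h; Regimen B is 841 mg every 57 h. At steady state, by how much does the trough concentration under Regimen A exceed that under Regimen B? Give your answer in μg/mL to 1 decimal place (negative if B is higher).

1.9 μg/mL

Regimen A: f = (1/2)^(65/42) ≈ 0.3421; Cmin,ss = (1758/194)·f/(1−f) ≈ 4.712 μg/mL.
Regimen B: f = (1/2)^(57/42) ≈ 0.3904; Cmin,ss = (841/194)·f/(1−f) ≈ 2.776 μg/mL.
Difference ≈ 4.712 − 2.776 ≈ 1.936 μg/mL.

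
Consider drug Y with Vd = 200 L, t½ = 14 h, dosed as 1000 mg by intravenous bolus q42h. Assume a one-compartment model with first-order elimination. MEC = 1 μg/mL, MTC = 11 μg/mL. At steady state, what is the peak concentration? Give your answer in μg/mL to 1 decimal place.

τ = 42 h = 3 half-lives, so f = (1/2)^3 = 0.125.
Accumulation ratio R = 1/(1 − f) = 1/0.875 = 8/7.
Single-dose peak C₀ = D/Vd = 1000/200 = 5 μg/mL.
Steady-state peak Cmax,ss = C₀·R = 5 × 8/7 ≈ 5.714 μg/mL.
Peak 5.7 μg/mL vs MTC 11 μg/mL: below toxic threshold.

5.7 μg/mL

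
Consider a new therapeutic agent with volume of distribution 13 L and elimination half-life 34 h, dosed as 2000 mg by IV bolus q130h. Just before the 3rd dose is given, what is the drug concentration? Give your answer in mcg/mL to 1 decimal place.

11.6 mcg/mL

f = (1/2)^(τ/t½) = (1/2)^(130/34) ≈ 0.0706.
C₀ = D/Vd = 2000/13 ≈ 153.846 mcg/mL.
Before the 3rd dose, 2 doses have been given. Superposition: Cmin = C₀·(f + f²).
≈ 153.846 × (0.0706 + 0.0050) ≈ 153.846 × 0.0756 ≈ 11.631 mcg/mL.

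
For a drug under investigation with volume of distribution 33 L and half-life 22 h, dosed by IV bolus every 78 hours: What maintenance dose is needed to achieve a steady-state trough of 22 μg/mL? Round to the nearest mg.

τ/t½ = 78/22 ≈ 3.5455, so f = (1/2)^(78/22) ≈ 0.085647.
Cmin,ss = (D/Vd)·f/(1−f), so D = Cmin,ss·Vd·(1−f)/f.
D = 22 × 33 × (1−f)/f ≈ 22 × 33 × 10.67583 ≈ 7750.65 mg.

7751 mg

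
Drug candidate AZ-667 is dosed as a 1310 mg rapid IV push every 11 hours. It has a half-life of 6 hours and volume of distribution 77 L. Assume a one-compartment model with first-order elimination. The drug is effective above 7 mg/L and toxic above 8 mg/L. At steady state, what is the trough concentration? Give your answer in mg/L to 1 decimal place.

6.6 mg/L

k = ln2/t½ = ln2/6 ≈ 0.115525 h⁻¹; fraction remaining f = e^(−kτ) = e^(−0.115525×11) ≈ 0.2806.
At steady state, accumulation factor R = 1/(1 − e^(−kτ)) ≈ 1.3900.
Each bolus raises the concentration by D/Vd = 1310/77 ≈ 17.013 mg/L.
Cmax,ss = C₀/(1 − f) ≈ 17.013/0.7194 ≈ 23.649 mg/L.
One interval later, Cmin,ss = Cmax,ss·e^(−kτ) ≈ 23.649 × 0.2806 ≈ 6.636 mg/L.
Trough 6.6 mg/L vs MEC 7 mg/L: subtherapeutic.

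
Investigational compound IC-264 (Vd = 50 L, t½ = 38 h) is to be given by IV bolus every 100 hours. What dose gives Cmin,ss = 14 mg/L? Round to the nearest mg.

3638 mg

τ/t½ = 100/38 ≈ 2.6316, so f = (1/2)^(100/38) ≈ 0.161367.
Cmin,ss = (D/Vd)·f/(1−f), so D = Cmin,ss·Vd·(1−f)/f.
D = 14 × 50 × (1−f)/f ≈ 14 × 50 × 5.19705 ≈ 3637.93 mg.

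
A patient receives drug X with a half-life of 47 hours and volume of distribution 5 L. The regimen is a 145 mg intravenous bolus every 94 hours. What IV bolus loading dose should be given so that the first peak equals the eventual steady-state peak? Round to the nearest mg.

f = (1/2)^(94/47) ≈ 0.250000; accumulation ratio R = 1/(1−f) ≈ 1.33333.
Loading dose to hit Cmax,ss on first dose: D_load = D_maint·R ≈ 145 × 1.33333 ≈ 193.33 mg.

193 mg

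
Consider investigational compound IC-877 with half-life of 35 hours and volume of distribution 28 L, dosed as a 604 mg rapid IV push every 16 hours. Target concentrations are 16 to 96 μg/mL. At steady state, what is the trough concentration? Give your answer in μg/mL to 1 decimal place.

τ/t½ = 16/35 ≈ 0.45714, so fraction remaining f = (1/2)^(16/35) ≈ 0.7284.
Single-dose peak C₀ = D/Vd = 604/28 ≈ 21.571 μg/mL.
Steady-state trough Cmin,ss = C₀·f/(1−f) ≈ 21.571 × 0.7284/0.2716 ≈ 57.851 μg/mL.
Trough 57.9 μg/mL vs MEC 16 μg/mL: adequate.

57.9 μg/mL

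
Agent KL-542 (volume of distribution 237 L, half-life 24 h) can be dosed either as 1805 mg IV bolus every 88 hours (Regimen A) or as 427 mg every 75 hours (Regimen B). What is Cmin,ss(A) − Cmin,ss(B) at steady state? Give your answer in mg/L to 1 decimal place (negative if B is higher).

Regimen A: f = (1/2)^(88/24) ≈ 0.0787; Cmin,ss = (1805/237)·f/(1−f) ≈ 0.651 mg/L.
Regimen B: f = (1/2)^(75/24) ≈ 0.1146; Cmin,ss = (427/237)·f/(1−f) ≈ 0.233 mg/L.
Difference ≈ 0.651 − 0.233 ≈ 0.418 mg/L.

0.4 mg/L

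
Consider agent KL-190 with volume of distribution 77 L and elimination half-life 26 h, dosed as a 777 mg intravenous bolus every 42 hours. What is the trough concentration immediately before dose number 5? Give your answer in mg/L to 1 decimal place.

4.8 mg/L

f = (1/2)^(τ/t½) = (1/2)^(42/26) ≈ 0.3264.
C₀ = D/Vd = 777/77 ≈ 10.091 mg/L.
Before the 5th dose, 4 doses have been given. Superposition: Cmin = C₀·(f + f² + … + f^4).
≈ 10.091 × (0.3264 + 0.1065 + 0.0348 + 0.0114) ≈ 10.091 × 0.4791 ≈ 4.835 mg/L.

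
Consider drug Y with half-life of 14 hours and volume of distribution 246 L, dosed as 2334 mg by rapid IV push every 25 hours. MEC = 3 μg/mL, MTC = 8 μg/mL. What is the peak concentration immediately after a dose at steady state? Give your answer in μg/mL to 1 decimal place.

13.4 μg/mL

Over one 25-h interval, 25/14 ≈ 1.7857 half-lives elapse, leaving f ≈ 0.2900 of each dose.
Accumulation ratio R = 1/(1 − f) ≈ 1/0.7100 ≈ 1.4085.
Single-dose peak C₀ = D/Vd = 2334/246 ≈ 9.488 μg/mL.
Steady-state peak Cmax,ss = C₀·R ≈ 9.488 × 1.4085 ≈ 13.364 μg/mL.
Peak 13.4 μg/mL vs MTC 8 μg/mL: exceeds toxic threshold.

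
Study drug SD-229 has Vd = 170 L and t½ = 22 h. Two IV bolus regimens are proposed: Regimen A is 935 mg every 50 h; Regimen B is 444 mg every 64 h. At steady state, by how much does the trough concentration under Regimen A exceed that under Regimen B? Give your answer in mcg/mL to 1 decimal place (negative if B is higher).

1.0 mcg/mL

Regimen A: f = (1/2)^(50/22) ≈ 0.2069; Cmin,ss = (935/170)·f/(1−f) ≈ 1.435 mcg/mL.
Regimen B: f = (1/2)^(64/22) ≈ 0.1331; Cmin,ss = (444/170)·f/(1−f) ≈ 0.401 mcg/mL.
Difference ≈ 1.435 − 0.401 ≈ 1.034 mcg/mL.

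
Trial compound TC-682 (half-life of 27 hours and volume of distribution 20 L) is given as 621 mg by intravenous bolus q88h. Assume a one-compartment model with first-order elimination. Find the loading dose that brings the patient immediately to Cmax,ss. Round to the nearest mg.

f = (1/2)^(88/27) ≈ 0.104440; accumulation ratio R = 1/(1−f) ≈ 1.11662.
Loading dose to hit Cmax,ss on first dose: D_load = D_maint·R ≈ 621 × 1.11662 ≈ 693.42 mg.

693 mg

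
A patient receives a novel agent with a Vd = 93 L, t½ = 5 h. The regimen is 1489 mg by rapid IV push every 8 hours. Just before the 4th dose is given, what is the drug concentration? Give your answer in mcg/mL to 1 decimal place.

7.6 mcg/mL

f = (1/2)^(τ/t½) = (1/2)^(8/5) ≈ 0.3299.
C₀ = D/Vd = 1489/93 ≈ 16.011 mcg/mL.
Before the 4th dose, 3 doses have been given. Superposition: Cmin = C₀·(f + f² + … + f^3).
≈ 16.011 × (0.3299 + 0.1088 + 0.0359) ≈ 16.011 × 0.4746 ≈ 7.599 mcg/mL.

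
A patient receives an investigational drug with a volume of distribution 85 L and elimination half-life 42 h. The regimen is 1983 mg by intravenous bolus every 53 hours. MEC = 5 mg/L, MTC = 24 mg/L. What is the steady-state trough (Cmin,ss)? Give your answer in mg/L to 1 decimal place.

16.7 mg/L

Over one 53-h interval, 53/42 ≈ 1.2619 half-lives elapse, leaving f ≈ 0.4170 of each dose.
Accumulation ratio R = 1/(1 − f) ≈ 1/0.5830 ≈ 1.7153.
Each bolus raises the concentration by D/Vd = 1983/85 ≈ 23.329 mg/L.
Cmax,ss = C₀/(1 − f) ≈ 23.329/0.5830 ≈ 40.015 mg/L.
Steady-state trough Cmin,ss = Cmax,ss·f ≈ 40.015 × 0.4170 ≈ 16.686 mg/L.
Trough 16.7 mg/L vs MEC 5 mg/L: adequate.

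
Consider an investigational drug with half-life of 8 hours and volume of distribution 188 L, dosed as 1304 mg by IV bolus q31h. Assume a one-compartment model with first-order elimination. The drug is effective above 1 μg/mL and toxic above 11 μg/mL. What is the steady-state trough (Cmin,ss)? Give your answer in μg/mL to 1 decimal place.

0.5 μg/mL

Over one 31-h interval, 31/8 ≈ 3.875 half-lives elapse, leaving f ≈ 0.0682 of each dose.
Accumulation ratio R = 1/(1 − f) ≈ 1/0.9318 ≈ 1.0732.
Single-dose peak C₀ = D/Vd = 1304/188 ≈ 6.936 μg/mL.
Cmax,ss = C₀/(1 − f) ≈ 6.936/0.9318 ≈ 7.444 μg/mL.
Steady-state trough Cmin,ss = Cmax,ss·f ≈ 7.444 × 0.0682 ≈ 0.508 μg/mL.
Trough 0.5 μg/mL vs MEC 1 μg/mL: subtherapeutic.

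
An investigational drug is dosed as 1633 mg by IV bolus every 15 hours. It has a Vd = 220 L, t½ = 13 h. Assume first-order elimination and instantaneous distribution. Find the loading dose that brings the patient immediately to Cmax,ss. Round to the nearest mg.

2966 mg

f = (1/2)^(15/13) ≈ 0.449425; accumulation ratio R = 1/(1−f) ≈ 1.81628.
Loading dose to hit Cmax,ss on first dose: D_load = D_maint·R ≈ 1633 × 1.81628 ≈ 2965.99 mg.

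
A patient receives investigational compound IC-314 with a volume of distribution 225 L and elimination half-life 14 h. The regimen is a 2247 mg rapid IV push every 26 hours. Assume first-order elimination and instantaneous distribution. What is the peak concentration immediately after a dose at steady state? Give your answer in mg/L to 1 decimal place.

13.8 mg/L

Over one 26-h interval, 26/14 ≈ 1.8571 half-lives elapse, leaving f ≈ 0.2760 of each dose.
Accumulation ratio R = 1/(1 − f) ≈ 1/0.7240 ≈ 1.3812.
Single-dose peak C₀ = D/Vd = 2247/225 ≈ 9.987 mg/L.
Cmax,ss = C₀/(1 − f) ≈ 9.987/0.7240 ≈ 13.794 mg/L.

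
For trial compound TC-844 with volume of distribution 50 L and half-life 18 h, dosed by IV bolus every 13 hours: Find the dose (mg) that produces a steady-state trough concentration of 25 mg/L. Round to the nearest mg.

τ/t½ = 13/18 ≈ 0.72222, so f = (1/2)^(13/18) ≈ 0.606163.
Cmin,ss = (D/Vd)·f/(1−f), so D = Cmin,ss·Vd·(1−f)/f.
D = 25 × 50 × (1−f)/f ≈ 25 × 50 × 0.64972 ≈ 812.15 mg.

812 mg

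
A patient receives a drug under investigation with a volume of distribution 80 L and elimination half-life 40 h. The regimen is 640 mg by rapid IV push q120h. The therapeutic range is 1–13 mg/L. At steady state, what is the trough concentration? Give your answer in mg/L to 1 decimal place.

The dosing interval is 3 half-lives, so f = 2^(−3) = 0.125.
At steady state, R = 1/(1 − 0.125) = 8/7.
Single-dose peak C₀ = D/Vd = 640/80 = 8 mg/L.
Steady-state peak Cmax,ss = C₀·R = 8 × 8/7 ≈ 9.143 mg/L.
Steady-state trough Cmin,ss = Cmax,ss·f ≈ 9.143 × 0.125 ≈ 1.143 mg/L.
Trough 1.1 mg/L vs MEC 1 mg/L: adequate.

1.1 mg/L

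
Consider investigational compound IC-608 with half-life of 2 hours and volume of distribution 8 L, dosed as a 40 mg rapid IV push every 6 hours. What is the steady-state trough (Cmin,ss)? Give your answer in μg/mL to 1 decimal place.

0.7 μg/mL

τ = 6 h = 3 half-lives, so f = (1/2)^3 = 0.125.
Accumulation ratio R = 1/(1 − f) = 1/0.875 = 8/7.
Single-dose peak C₀ = D/Vd = 40/8 = 5 μg/mL.
Steady-state peak Cmax,ss = C₀·R = 5 × 8/7 ≈ 5.714 μg/mL.
Steady-state trough Cmin,ss = Cmax,ss·f ≈ 5.714 × 0.125 ≈ 0.714 μg/mL.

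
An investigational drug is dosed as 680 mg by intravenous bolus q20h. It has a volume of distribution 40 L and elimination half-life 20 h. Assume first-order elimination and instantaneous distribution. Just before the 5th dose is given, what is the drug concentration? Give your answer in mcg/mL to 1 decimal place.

15.9 mcg/mL

f = (1/2)^(τ/t½) = (1/2)^(20/20) ≈ 0.5000.
C₀ = D/Vd = 680/40 ≈ 17.000 mcg/mL.
Before the 5th dose, 4 doses have been given. Superposition: Cmin = C₀·(f + f² + … + f^4).
≈ 17.000 × (0.5000 + 0.2500 + 0.1250 + 0.0625) ≈ 17.000 × 0.9375 ≈ 15.938 mcg/mL.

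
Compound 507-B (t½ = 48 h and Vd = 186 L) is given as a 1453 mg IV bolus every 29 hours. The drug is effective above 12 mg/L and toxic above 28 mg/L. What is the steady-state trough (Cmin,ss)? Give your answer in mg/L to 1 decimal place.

τ/t½ = 29/48 ≈ 0.60417, so fraction remaining f = (1/2)^(29/48) ≈ 0.6579.
Each bolus raises the concentration by D/Vd = 1453/186 ≈ 7.812 mg/L.
Steady-state trough Cmin,ss = C₀·f/(1−f) ≈ 7.812 × 0.6579/0.3421 ≈ 15.023 mg/L.
Trough 15.0 mg/L vs MEC 12 mg/L: adequate.

15.0 mg/L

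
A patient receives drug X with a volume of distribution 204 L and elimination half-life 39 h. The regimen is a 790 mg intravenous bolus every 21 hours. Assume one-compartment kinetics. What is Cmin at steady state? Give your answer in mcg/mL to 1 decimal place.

τ/t½ = 21/39 ≈ 0.53846, so fraction remaining f = (1/2)^(21/39) ≈ 0.6885.
At steady state, accumulation factor R = 1/(1 − e^(−kτ)) ≈ 3.2103.
Each bolus raises the concentration by D/Vd = 790/204 ≈ 3.873 mcg/mL.
Steady-state peak Cmax,ss = C₀·R ≈ 3.873 × 3.2103 ≈ 12.433 mcg/mL.
One interval later, Cmin,ss = Cmax,ss·e^(−kτ) ≈ 12.433 × 0.6885 ≈ 8.560 mcg/mL.

8.6 mcg/mL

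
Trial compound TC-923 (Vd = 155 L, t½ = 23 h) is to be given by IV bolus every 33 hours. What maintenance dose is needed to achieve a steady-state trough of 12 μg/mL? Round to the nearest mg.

τ/t½ = 33/23 ≈ 1.4348, so f = (1/2)^(33/23) ≈ 0.369903.
Cmin,ss = (D/Vd)·f/(1−f), so D = Cmin,ss·Vd·(1−f)/f.
D = 12 × 155 × (1−f)/f ≈ 12 × 155 × 1.70341 ≈ 3168.34 mg.

3168 mg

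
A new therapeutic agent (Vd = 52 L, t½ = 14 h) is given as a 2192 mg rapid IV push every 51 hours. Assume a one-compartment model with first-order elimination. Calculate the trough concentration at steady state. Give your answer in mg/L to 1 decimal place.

τ/t½ = 51/14 ≈ 3.6429, so fraction remaining f = (1/2)^(51/14) ≈ 0.0801.
At steady state, accumulation factor R = 1/(1 − e^(−kτ)) ≈ 1.0871.
Single-dose peak C₀ = D/Vd = 2192/52 ≈ 42.154 mg/L.
Steady-state peak Cmax,ss = C₀·R ≈ 42.154 × 1.0871 ≈ 45.826 mg/L.
Steady-state trough Cmin,ss = Cmax,ss·f ≈ 45.826 × 0.0801 ≈ 3.671 mg/L.

3.7 mg/L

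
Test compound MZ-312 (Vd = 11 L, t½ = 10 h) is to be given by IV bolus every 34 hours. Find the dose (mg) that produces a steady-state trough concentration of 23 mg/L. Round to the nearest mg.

2418 mg

τ/t½ = 34/10 ≈ 3.4, so f = (1/2)^(34/10) ≈ 0.094732.
Cmin,ss = (D/Vd)·f/(1−f), so D = Cmin,ss·Vd·(1−f)/f.
D = 23 × 11 × (1−f)/f ≈ 23 × 11 × 9.55610 ≈ 2417.69 mg.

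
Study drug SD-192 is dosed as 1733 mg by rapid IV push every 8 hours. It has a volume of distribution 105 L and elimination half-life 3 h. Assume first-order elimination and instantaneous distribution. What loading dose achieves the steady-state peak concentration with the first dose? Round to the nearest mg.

2057 mg

f = (1/2)^(8/3) ≈ 0.157490; accumulation ratio R = 1/(1−f) ≈ 1.18693.
Loading dose to hit Cmax,ss on first dose: D_load = D_maint·R ≈ 1733 × 1.18693 ≈ 2056.95 mg.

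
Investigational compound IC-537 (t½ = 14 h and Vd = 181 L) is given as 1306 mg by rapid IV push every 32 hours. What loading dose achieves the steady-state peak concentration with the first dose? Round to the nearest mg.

f = (1/2)^(32/14) ≈ 0.205084; accumulation ratio R = 1/(1−f) ≈ 1.25799.
Loading dose to hit Cmax,ss on first dose: D_load = D_maint·R ≈ 1306 × 1.25799 ≈ 1642.93 mg.

1643 mg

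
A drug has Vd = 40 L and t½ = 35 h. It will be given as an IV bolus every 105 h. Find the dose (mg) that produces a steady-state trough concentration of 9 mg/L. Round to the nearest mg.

τ/t½ = 105/35 ≈ 3, so f = (1/2)^(105/35) ≈ 0.125000.
Cmin,ss = (D/Vd)·f/(1−f), so D = Cmin,ss·Vd·(1−f)/f.
D = 9 × 40 × (1−f)/f ≈ 9 × 40 × 7.00000 ≈ 2520.00 mg.

2520 mg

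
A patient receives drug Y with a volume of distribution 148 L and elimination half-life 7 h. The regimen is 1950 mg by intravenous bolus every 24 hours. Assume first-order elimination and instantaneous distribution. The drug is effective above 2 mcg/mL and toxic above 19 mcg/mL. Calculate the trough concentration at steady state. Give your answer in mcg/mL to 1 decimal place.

τ/t½ = 24/7 ≈ 3.4286, so fraction remaining f = (1/2)^(24/7) ≈ 0.0929.
At steady state, accumulation factor R = 1/(1 − e^(−kτ)) ≈ 1.1024.
Each bolus raises the concentration by D/Vd = 1950/148 ≈ 13.176 mcg/mL.
Steady-state peak Cmax,ss = C₀·R ≈ 13.176 × 1.1024 ≈ 14.525 mcg/mL.
One interval later, Cmin,ss = Cmax,ss·e^(−kτ) ≈ 14.525 × 0.0929 ≈ 1.349 mcg/mL.
Trough 1.3 mcg/mL vs MEC 2 mcg/mL: subtherapeutic.

1.3 mcg/mL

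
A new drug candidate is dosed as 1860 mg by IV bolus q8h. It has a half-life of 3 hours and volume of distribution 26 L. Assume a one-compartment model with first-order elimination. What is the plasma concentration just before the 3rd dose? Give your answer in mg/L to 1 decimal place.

13.0 mg/L

f = (1/2)^(τ/t½) = (1/2)^(8/3) ≈ 0.1575.
C₀ = D/Vd = 1860/26 ≈ 71.538 mg/L.
Before the 3rd dose, 2 doses have been given. Superposition: Cmin = C₀·(f + f²).
≈ 71.538 × (0.1575 + 0.0248) ≈ 71.538 × 0.1823 ≈ 13.041 mg/L.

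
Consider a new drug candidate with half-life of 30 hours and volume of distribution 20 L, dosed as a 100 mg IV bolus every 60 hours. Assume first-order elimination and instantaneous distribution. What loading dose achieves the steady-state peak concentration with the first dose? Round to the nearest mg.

133 mg

f = (1/2)^(60/30) ≈ 0.250000; accumulation ratio R = 1/(1−f) ≈ 1.33333.
Loading dose to hit Cmax,ss on first dose: D_load = D_maint·R ≈ 100 × 1.33333 ≈ 133.33 mg.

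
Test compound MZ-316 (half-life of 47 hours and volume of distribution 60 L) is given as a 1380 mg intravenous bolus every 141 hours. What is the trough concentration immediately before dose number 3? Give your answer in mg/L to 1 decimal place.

f = (1/2)^(τ/t½) = (1/2)^(141/47) ≈ 0.1250.
C₀ = D/Vd = 1380/60 ≈ 23.000 mg/L.
Before the 3rd dose, 2 doses have been given. Superposition: Cmin = C₀·(f + f²).
≈ 23.000 × (0.1250 + 0.0156) ≈ 23.000 × 0.1406 ≈ 3.234 mg/L.

3.2 mg/L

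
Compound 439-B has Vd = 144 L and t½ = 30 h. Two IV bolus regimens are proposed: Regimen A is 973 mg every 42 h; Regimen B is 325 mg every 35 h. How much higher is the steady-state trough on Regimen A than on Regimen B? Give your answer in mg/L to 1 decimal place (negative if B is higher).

2.3 mg/L

Regimen A: f = (1/2)^(42/30) ≈ 0.3789; Cmin,ss = (973/144)·f/(1−f) ≈ 4.122 mg/L.
Regimen B: f = (1/2)^(35/30) ≈ 0.4454; Cmin,ss = (325/144)·f/(1−f) ≈ 1.813 mg/L.
Difference ≈ 4.122 − 1.813 ≈ 2.309 mg/L.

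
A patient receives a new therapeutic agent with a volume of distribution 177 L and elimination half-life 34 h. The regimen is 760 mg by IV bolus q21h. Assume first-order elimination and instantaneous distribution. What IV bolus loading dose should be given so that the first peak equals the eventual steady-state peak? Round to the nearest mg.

2182 mg

f = (1/2)^(21/34) ≈ 0.651733; accumulation ratio R = 1/(1−f) ≈ 2.87136.
Loading dose to hit Cmax,ss on first dose: D_load = D_maint·R ≈ 760 × 2.87136 ≈ 2182.23 mg.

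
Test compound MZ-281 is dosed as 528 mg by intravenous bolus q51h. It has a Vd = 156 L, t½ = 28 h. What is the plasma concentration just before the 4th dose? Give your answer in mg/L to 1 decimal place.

1.3 mg/L

f = (1/2)^(τ/t½) = (1/2)^(51/28) ≈ 0.2829.
C₀ = D/Vd = 528/156 ≈ 3.385 mg/L.
Before the 4th dose, 3 doses have been given. Superposition: Cmin = C₀·(f + f² + … + f^3).
≈ 3.385 × (0.2829 + 0.0800 + 0.0226) ≈ 3.385 × 0.3855 ≈ 1.305 mg/L.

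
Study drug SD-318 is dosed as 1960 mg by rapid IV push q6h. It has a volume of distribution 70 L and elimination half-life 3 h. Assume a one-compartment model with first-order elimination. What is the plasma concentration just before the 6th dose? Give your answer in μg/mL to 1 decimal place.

9.3 μg/mL

f = (1/2)^(τ/t½) = (1/2)^(6/3) ≈ 0.2500.
C₀ = D/Vd = 1960/70 ≈ 28.000 μg/mL.
Before the 6th dose, 5 doses have been given. Superposition: Cmin = C₀·(f + f² + … + f^5).
≈ 28.000 × (0.2500 + 0.0625 + 0.0156 + 0.0039 + 0.0010) ≈ 28.000 × 0.3330 ≈ 9.324 μg/mL.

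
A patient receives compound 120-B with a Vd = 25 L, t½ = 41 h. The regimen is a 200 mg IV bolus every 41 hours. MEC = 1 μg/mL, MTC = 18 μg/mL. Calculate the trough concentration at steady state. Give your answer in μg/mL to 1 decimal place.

8.0 μg/mL

The dosing interval is 1 half-life, so f = 2^(−1) = 0.5.
Accumulation ratio R = 1/(1 − f) = 1/0.5 = 2/1.
Single-dose peak C₀ = D/Vd = 200/25 = 8 μg/mL.
Steady-state peak Cmax,ss = C₀·R = 8 × 2/1 ≈ 16.000 μg/mL.
Steady-state trough Cmin,ss = Cmax,ss·f ≈ 16.000 × 0.5 ≈ 8.000 μg/mL.
Trough 8.0 μg/mL vs MEC 1 μg/mL: adequate.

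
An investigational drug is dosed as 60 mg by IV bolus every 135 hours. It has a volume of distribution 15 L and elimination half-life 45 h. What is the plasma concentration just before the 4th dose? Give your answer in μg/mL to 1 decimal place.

0.6 μg/mL

f = (1/2)^(τ/t½) = (1/2)^(135/45) ≈ 0.1250.
C₀ = D/Vd = 60/15 ≈ 4.000 μg/mL.
Before the 4th dose, 3 doses have been given. Superposition: Cmin = C₀·(f + f² + … + f^3).
≈ 4.000 × (0.1250 + 0.0156 + 0.0020) ≈ 4.000 × 0.1426 ≈ 0.570 μg/mL.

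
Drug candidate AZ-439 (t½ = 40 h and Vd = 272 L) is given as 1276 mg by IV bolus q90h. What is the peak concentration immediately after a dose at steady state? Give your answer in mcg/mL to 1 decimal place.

5.9 mcg/mL

k = ln2/t½ = ln2/40 ≈ 0.017329 h⁻¹; fraction remaining f = e^(−kτ) = e^(−0.017329×90) ≈ 0.2102.
At steady state, accumulation factor R = 1/(1 − e^(−kτ)) ≈ 1.2661.
Single-dose peak C₀ = D/Vd = 1276/272 ≈ 4.691 mcg/mL.
Steady-state peak Cmax,ss = C₀·R ≈ 4.691 × 1.2661 ≈ 5.939 mcg/mL.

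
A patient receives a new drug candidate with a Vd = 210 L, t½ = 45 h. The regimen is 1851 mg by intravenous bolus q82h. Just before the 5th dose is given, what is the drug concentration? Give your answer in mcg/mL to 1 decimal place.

f = (1/2)^(τ/t½) = (1/2)^(82/45) ≈ 0.2828.
C₀ = D/Vd = 1851/210 ≈ 8.814 mcg/mL.
Before the 5th dose, 4 doses have been given. Superposition: Cmin = C₀·(f + f² + … + f^4).
≈ 8.814 × (0.2828 + 0.0800 + 0.0226 + 0.0064) ≈ 8.814 × 0.3918 ≈ 3.453 mcg/mL.

3.5 mcg/mL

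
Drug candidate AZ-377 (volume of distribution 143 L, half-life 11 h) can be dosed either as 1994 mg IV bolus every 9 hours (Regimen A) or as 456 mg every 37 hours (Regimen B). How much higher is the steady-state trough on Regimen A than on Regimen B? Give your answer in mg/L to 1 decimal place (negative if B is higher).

Regimen A: f = (1/2)^(9/11) ≈ 0.5672; Cmin,ss = (1994/143)·f/(1−f) ≈ 18.274 mg/L.
Regimen B: f = (1/2)^(37/11) ≈ 0.0972; Cmin,ss = (456/143)·f/(1−f) ≈ 0.343 mg/L.
Difference ≈ 18.274 − 0.343 ≈ 17.931 mg/L.

17.9 mg/L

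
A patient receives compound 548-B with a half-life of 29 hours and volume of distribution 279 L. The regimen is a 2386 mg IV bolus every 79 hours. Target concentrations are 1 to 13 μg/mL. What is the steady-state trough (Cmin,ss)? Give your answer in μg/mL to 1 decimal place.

1.5 μg/mL

τ/t½ = 79/29 ≈ 2.7241, so fraction remaining f = (1/2)^(79/29) ≈ 0.1513.
At steady state, accumulation factor R = 1/(1 − e^(−kτ)) ≈ 1.1783.
Each bolus raises the concentration by D/Vd = 2386/279 ≈ 8.552 μg/mL.
Cmax,ss = C₀/(1 − f) ≈ 8.552/0.8487 ≈ 10.077 μg/mL.
Steady-state trough Cmin,ss = Cmax,ss·f ≈ 10.077 × 0.1513 ≈ 1.525 μg/mL.
Trough 1.5 μg/mL vs MEC 1 μg/mL: adequate.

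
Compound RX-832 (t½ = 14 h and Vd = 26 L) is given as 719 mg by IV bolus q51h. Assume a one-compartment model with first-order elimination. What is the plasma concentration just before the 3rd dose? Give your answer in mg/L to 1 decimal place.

f = (1/2)^(τ/t½) = (1/2)^(51/14) ≈ 0.0801.
C₀ = D/Vd = 719/26 ≈ 27.654 mg/L.
Before the 3rd dose, 2 doses have been given. Superposition: Cmin = C₀·(f + f²).
≈ 27.654 × (0.0801 + 0.0064) ≈ 27.654 × 0.0865 ≈ 2.392 mg/L.

2.4 mg/L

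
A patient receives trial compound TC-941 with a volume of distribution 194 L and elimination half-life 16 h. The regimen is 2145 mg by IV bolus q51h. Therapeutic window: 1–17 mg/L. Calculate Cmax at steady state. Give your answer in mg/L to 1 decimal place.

12.4 mg/L

τ/t½ = 51/16 ≈ 3.1875, so fraction remaining f = (1/2)^(51/16) ≈ 0.1098.
Accumulation ratio R = 1/(1 − f) ≈ 1/0.8902 ≈ 1.1233.
Each bolus raises the concentration by D/Vd = 2145/194 ≈ 11.057 mg/L.
Steady-state peak Cmax,ss = C₀·R ≈ 11.057 × 1.1233 ≈ 12.420 mg/L.
Peak 12.4 mg/L vs MTC 17 mg/L: below toxic threshold.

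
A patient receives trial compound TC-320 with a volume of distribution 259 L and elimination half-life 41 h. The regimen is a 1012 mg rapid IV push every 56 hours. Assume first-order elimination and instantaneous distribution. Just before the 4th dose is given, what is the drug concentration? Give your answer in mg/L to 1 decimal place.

f = (1/2)^(τ/t½) = (1/2)^(56/41) ≈ 0.3880.
C₀ = D/Vd = 1012/259 ≈ 3.907 mg/L.
Before the 4th dose, 3 doses have been given. Superposition: Cmin = C₀·(f + f² + … + f^3).
≈ 3.907 × (0.3880 + 0.1505 + 0.0584) ≈ 3.907 × 0.5969 ≈ 2.332 mg/L.

2.3 mg/L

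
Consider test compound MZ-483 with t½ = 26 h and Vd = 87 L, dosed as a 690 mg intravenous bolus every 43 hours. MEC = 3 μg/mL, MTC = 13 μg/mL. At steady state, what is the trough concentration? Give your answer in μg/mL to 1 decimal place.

τ/t½ = 43/26 ≈ 1.6538, so fraction remaining f = (1/2)^(43/26) ≈ 0.3178.
Each bolus raises the concentration by D/Vd = 690/87 ≈ 7.931 μg/mL.
Steady-state trough Cmin,ss = C₀·f/(1−f) ≈ 7.931 × 0.3178/0.6822 ≈ 3.695 μg/mL.
Trough 3.7 μg/mL vs MEC 3 μg/mL: adequate.

3.7 μg/mL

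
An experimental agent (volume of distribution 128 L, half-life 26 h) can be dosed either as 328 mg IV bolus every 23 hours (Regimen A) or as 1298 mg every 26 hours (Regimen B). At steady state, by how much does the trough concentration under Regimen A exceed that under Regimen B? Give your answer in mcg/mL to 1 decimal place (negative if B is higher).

Regimen A: f = (1/2)^(23/26) ≈ 0.5416; Cmin,ss = (328/128)·f/(1−f) ≈ 3.028 mcg/mL.
Regimen B: f = (1/2)^(26/26) ≈ 0.5000; Cmin,ss = (1298/128)·f/(1−f) ≈ 10.141 mcg/mL.
Difference ≈ 3.028 − 10.141 ≈ -7.113 mcg/mL.

-7.1 mcg/mL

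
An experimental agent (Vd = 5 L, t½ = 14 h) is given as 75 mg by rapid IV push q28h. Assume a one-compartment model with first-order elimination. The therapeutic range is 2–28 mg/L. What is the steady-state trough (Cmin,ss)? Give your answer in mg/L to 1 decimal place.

The dosing interval is 2 half-lives, so f = 2^(−2) = 0.25.
Accumulation ratio R = 1/(1 − f) = 1/0.75 = 4/3.
Single-dose peak C₀ = D/Vd = 75/5 = 15 mg/L.
Steady-state peak Cmax,ss = C₀·R = 15 × 4/3 ≈ 20.000 mg/L.
Steady-state trough Cmin,ss = Cmax,ss·f ≈ 20.000 × 0.25 ≈ 5.000 mg/L.
Trough 5.0 mg/L vs MEC 2 mg/L: adequate.

5.0 mg/L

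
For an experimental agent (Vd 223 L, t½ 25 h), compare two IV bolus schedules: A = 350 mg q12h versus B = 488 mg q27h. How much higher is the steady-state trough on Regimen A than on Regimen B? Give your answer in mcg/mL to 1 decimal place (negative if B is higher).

Regimen A: f = (1/2)^(12/25) ≈ 0.7170; Cmin,ss = (350/223)·f/(1−f) ≈ 3.976 mcg/mL.
Regimen B: f = (1/2)^(27/25) ≈ 0.4730; Cmin,ss = (488/223)·f/(1−f) ≈ 1.964 mcg/mL.
Difference ≈ 3.976 − 1.964 ≈ 2.012 mcg/mL.

2.0 mcg/mL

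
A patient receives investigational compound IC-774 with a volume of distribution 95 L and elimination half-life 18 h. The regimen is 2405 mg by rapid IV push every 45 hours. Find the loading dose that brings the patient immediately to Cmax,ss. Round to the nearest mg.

2921 mg

f = (1/2)^(45/18) ≈ 0.176777; accumulation ratio R = 1/(1−f) ≈ 1.21474.
Loading dose to hit Cmax,ss on first dose: D_load = D_maint·R ≈ 2405 × 1.21474 ≈ 2921.45 mg.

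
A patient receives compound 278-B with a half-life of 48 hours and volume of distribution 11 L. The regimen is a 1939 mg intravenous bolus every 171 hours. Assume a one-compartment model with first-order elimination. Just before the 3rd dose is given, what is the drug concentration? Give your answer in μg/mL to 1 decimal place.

16.2 μg/mL

f = (1/2)^(τ/t½) = (1/2)^(171/48) ≈ 0.0846.
C₀ = D/Vd = 1939/11 ≈ 176.273 μg/mL.
Before the 3rd dose, 2 doses have been given. Superposition: Cmin = C₀·(f + f²).
≈ 176.273 × (0.0846 + 0.0072) ≈ 176.273 × 0.0918 ≈ 16.182 μg/mL.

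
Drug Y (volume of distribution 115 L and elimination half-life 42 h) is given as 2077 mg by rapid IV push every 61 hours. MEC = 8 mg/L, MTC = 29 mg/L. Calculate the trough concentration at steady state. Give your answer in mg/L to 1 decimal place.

10.4 mg/L

k = ln2/t½ = ln2/42 ≈ 0.016504 h⁻¹; fraction remaining f = e^(−kτ) = e^(−0.016504×61) ≈ 0.3654.
Single-dose peak C₀ = D/Vd = 2077/115 ≈ 18.061 mg/L.
Steady-state trough Cmin,ss = C₀·f/(1−f) ≈ 18.061 × 0.3654/0.6346 ≈ 10.399 mg/L.
Trough 10.4 mg/L vs MEC 8 mg/L: adequate.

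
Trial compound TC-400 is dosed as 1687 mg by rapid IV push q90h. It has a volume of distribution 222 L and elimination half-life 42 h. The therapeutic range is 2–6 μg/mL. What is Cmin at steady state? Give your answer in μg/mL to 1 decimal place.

τ/t½ = 90/42 ≈ 2.1429, so fraction remaining f = (1/2)^(90/42) ≈ 0.2264.
Single-dose peak C₀ = D/Vd = 1687/222 ≈ 7.599 μg/mL.
Steady-state trough Cmin,ss = C₀·f/(1−f) ≈ 7.599 × 0.2264/0.7736 ≈ 2.224 μg/mL.
Trough 2.2 μg/mL vs MEC 2 μg/mL: adequate.

2.2 μg/mL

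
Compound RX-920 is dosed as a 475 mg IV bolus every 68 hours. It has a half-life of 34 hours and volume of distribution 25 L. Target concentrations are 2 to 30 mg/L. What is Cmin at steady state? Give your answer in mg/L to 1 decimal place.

τ = 68 h = 2 half-lives, so f = (1/2)^2 = 0.25.
Accumulation ratio R = 1/(1 − f) = 1/0.75 = 4/3.
Single-dose peak C₀ = D/Vd = 475/25 = 19 mg/L.
Steady-state peak Cmax,ss = C₀·R = 19 × 4/3 ≈ 25.333 mg/L.
Steady-state trough Cmin,ss = Cmax,ss·f ≈ 25.333 × 0.25 ≈ 6.333 mg/L.
Trough 6.3 mg/L vs MEC 2 mg/L: adequate.

6.3 mg/L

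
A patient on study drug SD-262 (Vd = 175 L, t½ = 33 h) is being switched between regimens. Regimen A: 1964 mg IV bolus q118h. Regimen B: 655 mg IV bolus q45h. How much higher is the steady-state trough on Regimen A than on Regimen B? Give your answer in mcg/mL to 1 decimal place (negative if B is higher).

Regimen A: f = (1/2)^(118/33) ≈ 0.0839; Cmin,ss = (1964/175)·f/(1−f) ≈ 1.028 mcg/mL.
Regimen B: f = (1/2)^(45/33) ≈ 0.3886; Cmin,ss = (655/175)·f/(1−f) ≈ 2.379 mcg/mL.
Difference ≈ 1.028 − 2.379 ≈ -1.351 mcg/mL.

-1.4 mcg/mL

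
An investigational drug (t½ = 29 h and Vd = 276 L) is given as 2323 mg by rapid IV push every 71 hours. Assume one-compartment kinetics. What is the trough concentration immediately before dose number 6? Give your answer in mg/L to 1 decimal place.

1.9 mg/L

f = (1/2)^(τ/t½) = (1/2)^(71/29) ≈ 0.1832.
C₀ = D/Vd = 2323/276 ≈ 8.417 mg/L.
Before the 6th dose, 5 doses have been given. Superposition: Cmin = C₀·(f + f² + … + f^5).
≈ 8.417 × (0.1832 + 0.0336 + 0.0061 + 0.0011 + 0.0002) ≈ 8.417 × 0.2242 ≈ 1.887 mg/L.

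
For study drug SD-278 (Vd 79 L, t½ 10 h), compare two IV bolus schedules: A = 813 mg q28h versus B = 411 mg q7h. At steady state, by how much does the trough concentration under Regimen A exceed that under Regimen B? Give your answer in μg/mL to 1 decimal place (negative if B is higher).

-6.6 μg/mL

Regimen A: f = (1/2)^(28/10) ≈ 0.1436; Cmin,ss = (813/79)·f/(1−f) ≈ 1.726 μg/mL.
Regimen B: f = (1/2)^(7/10) ≈ 0.6156; Cmin,ss = (411/79)·f/(1−f) ≈ 8.332 μg/mL.
Difference ≈ 1.726 − 8.332 ≈ -6.606 μg/mL.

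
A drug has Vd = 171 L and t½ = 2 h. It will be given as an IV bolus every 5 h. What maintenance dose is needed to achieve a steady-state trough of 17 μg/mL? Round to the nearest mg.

13537 mg

τ/t½ = 5/2 ≈ 2.5, so f = (1/2)^(5/2) ≈ 0.176777.
Cmin,ss = (D/Vd)·f/(1−f), so D = Cmin,ss·Vd·(1−f)/f.
D = 17 × 171 × (1−f)/f ≈ 17 × 171 × 4.65684 ≈ 13537.43 mg.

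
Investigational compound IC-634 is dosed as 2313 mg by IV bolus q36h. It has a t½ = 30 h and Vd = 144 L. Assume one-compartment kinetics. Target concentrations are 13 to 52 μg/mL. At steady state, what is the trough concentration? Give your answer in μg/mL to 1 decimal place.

k = ln2/t½ = ln2/30 ≈ 0.023105 h⁻¹; fraction remaining f = e^(−kτ) = e^(−0.023105×36) ≈ 0.4353.
Accumulation ratio R = 1/(1 − f) ≈ 1/0.5647 ≈ 1.7709.
Single-dose peak C₀ = D/Vd = 2313/144 ≈ 16.062 μg/mL.
Steady-state peak Cmax,ss = C₀·R ≈ 16.062 × 1.7709 ≈ 28.444 μg/mL.
One interval later, Cmin,ss = Cmax,ss·e^(−kτ) ≈ 28.444 × 0.4353 ≈ 12.382 μg/mL.
Trough 12.4 μg/mL vs MEC 13 μg/mL: subtherapeutic.

12.4 μg/mL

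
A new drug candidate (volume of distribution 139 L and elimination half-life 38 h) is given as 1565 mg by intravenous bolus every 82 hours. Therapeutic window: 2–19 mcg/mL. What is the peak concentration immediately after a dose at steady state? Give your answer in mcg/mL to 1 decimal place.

14.5 mcg/mL

Over one 82-h interval, 82/38 ≈ 2.1579 half-lives elapse, leaving f ≈ 0.2241 of each dose.
At steady state, accumulation factor R = 1/(1 − e^(−kτ)) ≈ 1.2888.
Each bolus raises the concentration by D/Vd = 1565/139 ≈ 11.259 mcg/mL.
Steady-state peak Cmax,ss = C₀·R ≈ 11.259 × 1.2888 ≈ 14.511 mcg/mL.
Peak 14.5 mcg/mL vs MTC 19 mcg/mL: below toxic threshold.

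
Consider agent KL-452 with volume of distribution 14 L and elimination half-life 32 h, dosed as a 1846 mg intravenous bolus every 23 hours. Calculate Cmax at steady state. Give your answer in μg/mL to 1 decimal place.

336.0 μg/mL

k = ln2/t½ = ln2/32 ≈ 0.021661 h⁻¹; fraction remaining f = e^(−kτ) = e^(−0.021661×23) ≈ 0.6076.
At steady state, accumulation factor R = 1/(1 − e^(−kτ)) ≈ 2.5484.
Each bolus raises the concentration by D/Vd = 1846/14 ≈ 131.857 μg/mL.
Steady-state peak Cmax,ss = C₀·R ≈ 131.857 × 2.5484 ≈ 336.024 μg/mL.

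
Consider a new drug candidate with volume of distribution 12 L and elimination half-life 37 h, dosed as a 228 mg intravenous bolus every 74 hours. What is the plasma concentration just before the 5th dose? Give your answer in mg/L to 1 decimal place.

f = (1/2)^(τ/t½) = (1/2)^(74/37) ≈ 0.2500.
C₀ = D/Vd = 228/12 ≈ 19.000 mg/L.
Before the 5th dose, 4 doses have been given. Superposition: Cmin = C₀·(f + f² + … + f^4).
≈ 19.000 × (0.2500 + 0.0625 + 0.0156 + 0.0039) ≈ 19.000 × 0.3320 ≈ 6.308 mg/L.

6.3 mg/L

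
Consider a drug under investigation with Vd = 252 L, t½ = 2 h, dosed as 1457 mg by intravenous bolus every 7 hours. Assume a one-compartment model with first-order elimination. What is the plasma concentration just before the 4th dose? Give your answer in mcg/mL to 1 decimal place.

f = (1/2)^(τ/t½) = (1/2)^(7/2) ≈ 0.0884.
C₀ = D/Vd = 1457/252 ≈ 5.782 mcg/mL.
Before the 4th dose, 3 doses have been given. Superposition: Cmin = C₀·(f + f² + … + f^3).
≈ 5.782 × (0.0884 + 0.0078 + 0.0007) ≈ 5.782 × 0.0969 ≈ 0.560 mcg/mL.

0.6 mcg/mL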